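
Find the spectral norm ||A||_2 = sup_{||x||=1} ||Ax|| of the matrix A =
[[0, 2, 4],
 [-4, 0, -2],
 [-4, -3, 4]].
||A||_2 ≈ 6.7743 (= sqrt(largest eigenvalue of A^T A))

||A||_2 = sigma_max(A) = sqrt(lambda_max(A^T A)). Form the symmetric matrix M = A^T A =
[[32, 12, -8],
 [12, 13, -4],
 [-8, -4, 36]].
Its characteristic polynomial (trace, sum of principal 2x2 minors, determinant of M give the coefficients) is
  p(λ) = det(λ I - M) = λ^3 - 81λ^2 + 1812λ - 9216.
No integer candidate from the rational root theorem (±divisors of 9216) is a root, so the roots are irrational. The cubic discriminant is Δ = 207779472 > 0, so there are three distinct real roots. p(7) = -158 and p(8) = 608 have opposite signs, so a root lies in (7, 8); Newton's method refines it to λ ≈ 7.1943. p(27) = 342 and p(28) = -32 have opposite signs, so a root lies in (27, 28); Newton's method refines it to λ ≈ 27.914. p(45) = -576 and p(46) = 76 have opposite signs, so a root lies in (45, 46); Newton's method refines it to λ ≈ 45.8917. Check (Vieta): the three roots sum to 81, matching tr M = 81.
So the eigenvalues of A^T A are ≈ 7.1943, 27.914, 45.8917 (all ≥ 0, as they must be for A^T A). The largest is λ_max ≈ 45.8917, hence ||A||_2 = sqrt(λ_max) ≈ 6.7743.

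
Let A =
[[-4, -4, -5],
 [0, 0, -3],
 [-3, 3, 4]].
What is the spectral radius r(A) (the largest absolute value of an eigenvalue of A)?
r(A) ≈ 5.8562

The eigenvalues of A are the roots of its characteristic polynomial. With M = A (coefficients from the trace, the sum of principal 2x2 minors, and det A):
  p(λ) = det(λ I - M) = λ^3 - 22λ + 72.
No integer candidate from the rational root theorem (±divisors of 72) is a root, so the roots are irrational. The cubic discriminant is Δ = -97376 < 0, so there is one real root and a complex-conjugate pair. p(-6) = -12 and p(-5) = 57 have opposite signs, so a root lies in (-6, -5); Newton's method refines it to λ ≈ -5.8562. Dividing out (λ - (-5.8562)) leaves approximately λ^2 - 5.8562λ + 12.2947. For λ^2 - 5.8562λ + 12.2947 the discriminant is -14.8842. It is negative, so the remaining roots are the complex-conjugate pair λ ≈ 2.9281 ± 1.929i. Their product equals the constant term, so |λ|^2 ≈ 12.2947 and |λ| ≈ 3.5064.
Thus the eigenvalues (to 4 decimals) are -5.8562 (modulus 5.8562); 2.9281 ± 1.929i (modulus 3.5064). The spectral radius is the largest modulus: r(A) ≈ 5.8562. (Cross-check: r(A) ≤ ||A||_2 ≈ 8.6095; equality holds whenever A is normal, though it can also hold for some non-normal A.)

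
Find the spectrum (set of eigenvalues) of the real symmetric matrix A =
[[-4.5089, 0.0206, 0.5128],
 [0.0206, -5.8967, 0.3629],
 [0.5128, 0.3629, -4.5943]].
sigma(A) ≈ {-6, -5, -4}

A is real symmetric, so its spectrum consists of real eigenvalues. Expanding the characteristic polynomial of the displayed matrix gives
  det(λ I - A) = p(λ) = λ^3 + (15)λ^2 + (73.999)λ + (119.9975).
Solving p(λ) = 0 yields eigenvalues ≈ -6, -5, -4. (A is shown rounded to 4 decimals, so these recover the underlying integer eigenvalues to within that precision.)
Verification: the trace of A = -15 equals the sum of eigenvalues -15, and det(A) ≈ -119.9975 matches the eigenvalue product -120.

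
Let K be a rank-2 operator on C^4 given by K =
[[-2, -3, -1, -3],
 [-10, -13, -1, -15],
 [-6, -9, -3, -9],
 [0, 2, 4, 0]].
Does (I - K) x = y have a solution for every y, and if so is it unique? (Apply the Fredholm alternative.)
(I - K) is invertible (det(I - K) = 111 ≠ 0), so for every y in C^4 the equation (I - K) x = y has a unique solution.

K has rank 2 and factors as K = U V^T = u1 v1^T + u2 v2^T with u1 = (0, 2, 0, 2), v1 = (-2, -2, 1, -3), u2 = (-1, -3, -3, 2), v2 = (2, 3, 1, 3) (multiplying out reproduces the displayed K). The nonzero eigenvalues of U V^T coincide with those of the 2 x 2 matrix G = V^T U = [[v1·u1, v1·u2], [v2·u1, v2·u2]] = [[-10, -1], [12, -8]], and by the Sylvester determinant identity det(I_4 - U V^T) = det(I_2 - V^T U) = det([[11, 1], [-12, 9]]) = (11)(9) - (1)(-12) = 111. (Direct check: I - K =
[[3, 3, 1, 3],
 [10, 14, 1, 15],
 [6, 9, 4, 9],
 [0, -2, -4, 1]]
has determinant 111.) The finite-dimensional Fredholm alternative says: either (I - K) is invertible, or ker(I - K) ≠ {0} and then range(I - K) = ker((I - K)^*)^⊥, with dim ker(I - K) = dim ker((I - K)^*). Since det(I - K) ≠ 0, 1 is not an eigenvalue of K and ker(I - K) = {0}, so we are in the first case: for every y there is a unique x = (I - K)^(-1) y. (Explicitly, by the Woodbury identity, (I - U V^T)^(-1) = I + U (I_2 - G)^(-1) V^T.)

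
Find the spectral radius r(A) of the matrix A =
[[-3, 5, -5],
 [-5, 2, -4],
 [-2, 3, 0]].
r(A) ≈ 5.2608

The eigenvalues of A are the roots of its characteristic polynomial. With M = A (coefficients from the trace, the sum of principal 2x2 minors, and det A):
  p(λ) = det(λ I - M) = λ^3 + λ^2 + 21λ - 59.
No integer candidate from the rational root theorem (±divisors of 59) is a root, so the roots are irrational. The cubic discriminant is Δ = -152656 < 0, so there is one real root and a complex-conjugate pair. p(2) = -5 and p(3) = 40 have opposite signs, so a root lies in (2, 3); Newton's method refines it to λ ≈ 2.1318. Dividing out (λ - (2.1318)) leaves approximately λ^2 + 3.1318λ + 27.6763. For λ^2 + 3.1318λ + 27.6763 the discriminant is -100.8971. It is negative, so the remaining roots are the complex-conjugate pair λ ≈ -1.5659 ± 5.0224i. Their product equals the constant term, so |λ|^2 ≈ 27.6763 and |λ| ≈ 5.2608.
Thus the eigenvalues (to 4 decimals) are 2.1318 (modulus 2.1318); -1.5659 ± 5.0224i (modulus 5.2608). The spectral radius is the largest modulus: r(A) ≈ 5.2608. (Cross-check: r(A) ≤ ||A||_2 ≈ 10.2512; equality holds whenever A is normal, though it can also hold for some non-normal A.)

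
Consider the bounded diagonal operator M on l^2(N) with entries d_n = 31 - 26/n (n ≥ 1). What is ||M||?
||M|| = 31

For a diagonal operator on l^2 with entries d_n, ||M|| = sup_n |d_n|. Here d_1 = 5, d_2 = 18, ..., and d_n = 31 - 26/n increases monotonically toward 31. All terms lie in [5, 31), so |d_n| = d_n and the supremum is the limit 31, which is not attained by any individual d_n. Hence ||M|| = 31.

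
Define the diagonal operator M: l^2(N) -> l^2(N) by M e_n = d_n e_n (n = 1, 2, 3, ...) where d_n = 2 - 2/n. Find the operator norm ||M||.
||M|| = 2

For a diagonal operator on l^2 with entries d_n, ||M|| = sup_n |d_n|. Here d_1 = 0, d_2 = 1, ..., and d_n = 2 - 2/n increases monotonically toward 2. All terms lie in [0, 2), so |d_n| = d_n and the supremum is the limit 2, which is not attained by any individual d_n. Hence ||M|| = 2.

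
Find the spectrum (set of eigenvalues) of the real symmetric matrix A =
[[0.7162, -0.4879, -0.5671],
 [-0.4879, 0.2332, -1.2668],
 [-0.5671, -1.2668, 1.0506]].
sigma(A) ≈ {-1, 1, 2}

A is real symmetric, so its spectrum consists of real eigenvalues. Expanding the characteristic polynomial of the displayed matrix gives
  det(λ I - A) = p(λ) = λ^3 + (-2)λ^2 + (-1)λ + (2).
Solving p(λ) = 0 yields eigenvalues ≈ -1, 1, 2. (A is shown rounded to 4 decimals, so these recover the underlying integer eigenvalues to within that precision.)
Verification: the trace of A = 2 equals the sum of eigenvalues 2, and det(A) ≈ -2.0000 matches the eigenvalue product -2.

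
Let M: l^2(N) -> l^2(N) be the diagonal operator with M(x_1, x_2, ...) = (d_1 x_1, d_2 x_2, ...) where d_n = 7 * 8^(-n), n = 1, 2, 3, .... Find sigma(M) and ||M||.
sigma(M) = {7 * 8^(-n) : n ≥ 1} ∪ {0}; ||M|| = 7/8

A bounded diagonal operator on l^2 with diagonal entries d_n has spectrum equal to the closure of {d_n : n ≥ 1}: every d_n is an eigenvalue (with eigenvector e_n), so {d_n} ⊂ sigma(M); the spectrum is closed, so its closure is too; and for lambda not in the closure, (M - lambda I) has bounded inverse (the diagonal entries 1/(d_n - lambda) are bounded). For our sequence d_n = 7 * 8^(-n), n = 1, 2, 3, ...:
  - {d_n} = {7 * 8^(-n) : n ≥ 1}; the only limit point is 0
  - closure = {7 * 8^(-n) : n ≥ 1} ∪ {0}
For the norm: a diagonal operator has ||M|| = sup_n |d_n|. Here d_n = 7 * 8^(-n) is positive and decreasing, so sup_n |d_n| = d_1 = 7/8. So ||M|| = 7/8.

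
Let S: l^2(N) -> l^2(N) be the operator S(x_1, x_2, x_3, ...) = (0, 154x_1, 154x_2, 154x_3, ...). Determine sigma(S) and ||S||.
sigma(S) = closed disk {z in C : |z| ≤ 154}; ||S|| = 154

Note S = 154·U where U is the unit right shift (U x)_k = x_{k-1} (with x_0 := 0); so ||S|| = 154||U|| and sigma(S) = 154·sigma(U). ||S x||^2 = sum_{k≥1} |154x_k|^2 = 23716||x||^2, so ||S|| = 154 and sigma(S) ⊂ {|z| ≤ 154}. For any |lambda| < 154, the equation (S - lambda I) x = 0 forces x_1 = 0, then 154x_k = lambda x_{k+1} ⇒ x = 0, so S has no eigenvalues. But (S - lambda I) is not surjective for |lambda| < 154: solving (S - lambda I) x = e_1 would require x_n proportional to (lambda/154)^(-n), which is not in l^2. So every |lambda| < 154 lies in the residual spectrum. The boundary |lambda| = 154 is in the approximate point spectrum (the spectrum is closed). Hence sigma(S) is the closed disk of radius 154.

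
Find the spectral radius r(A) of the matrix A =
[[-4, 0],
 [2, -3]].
r(A) = 4

The eigenvalues of A are the roots of its characteristic polynomial. With M = A (coefficients from the trace and determinant):
  p(λ) = det(λ I - M) = λ^2 + 7λ + 12.
For λ^2 + 7λ + 12 the discriminant is 1. It is a perfect square (1^2), so the roots are rational: λ = (-7 ± 1)/2 = -3, -4.
Thus the eigenvalues (to 4 decimals) are -3 (modulus 3); -4 (modulus 4). The spectral radius is the largest modulus: r(A) = 4. (Cross-check: r(A) ≤ ||A||_2 ≈ 4.7581; equality holds whenever A is normal, though it can also hold for some non-normal A.)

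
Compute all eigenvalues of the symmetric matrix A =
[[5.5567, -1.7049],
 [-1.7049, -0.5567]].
sigma(A) ≈ {-1, 6}

A is real symmetric, so its spectrum consists of real eigenvalues. Expanding the characteristic polynomial of the displayed matrix gives
  det(λ I - A) = p(λ) = λ^2 + (-5)λ + (-6).
Solving p(λ) = 0 yields eigenvalues ≈ -1, 6. (A is shown rounded to 4 decimals, so these recover the underlying integer eigenvalues to within that precision.)
Verification: the trace of A = 5 equals the sum of eigenvalues 5, and det(A) ≈ -6.0001 matches the eigenvalue product -6.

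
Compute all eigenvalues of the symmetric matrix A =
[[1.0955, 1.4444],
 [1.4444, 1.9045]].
sigma(A) ≈ {0, 3}

A is real symmetric, so its spectrum consists of real eigenvalues. Expanding the characteristic polynomial of the displayed matrix gives
  det(λ I - A) = p(λ) = λ^2 + (-3)λ + (0).
Solving p(λ) = 0 yields eigenvalues ≈ 0, 3. (A is shown rounded to 4 decimals, so these recover the underlying integer eigenvalues to within that precision.)
Verification: the trace of A = 3 equals the sum of eigenvalues 3, and det(A) ≈ 0.0001 matches the eigenvalue product 0.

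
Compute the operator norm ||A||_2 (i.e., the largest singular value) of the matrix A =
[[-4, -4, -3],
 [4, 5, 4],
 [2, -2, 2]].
||A||_2 ≈ 9.9242 (= sqrt(largest eigenvalue of A^T A))

||A||_2 = sigma_max(A) = sqrt(lambda_max(A^T A)). Form the symmetric matrix M = A^T A =
[[36, 32, 32],
 [32, 45, 28],
 [32, 28, 29]].
Its characteristic polynomial (trace, sum of principal 2x2 minors, determinant of M give the coefficients) is
  p(λ) = det(λ I - M) = λ^3 - 110λ^2 + 1137λ - 324.
No integer candidate from the rational root theorem (±divisors of 324) is a root, so the roots are irrational. The cubic discriminant is Δ = 8764589376 > 0, so there are three distinct real roots. p(0) = -324 and p(1) = 704 have opposite signs, so a root lies in (0, 1); Newton's method refines it to λ ≈ 0.2933. p(11) = 204 and p(12) = -792 have opposite signs, so a root lies in (11, 12); Newton's method refines it to λ ≈ 11.2178. p(98) = -4146 and p(99) = 4428 have opposite signs, so a root lies in (98, 99); Newton's method refines it to λ ≈ 98.489. Check (Vieta): the three roots sum to 110, matching tr M = 110.
So the eigenvalues of A^T A are ≈ 0.2933, 11.2178, 98.489 (all ≥ 0, as they must be for A^T A). The largest is λ_max ≈ 98.489, hence ||A||_2 = sqrt(λ_max) ≈ 9.9242.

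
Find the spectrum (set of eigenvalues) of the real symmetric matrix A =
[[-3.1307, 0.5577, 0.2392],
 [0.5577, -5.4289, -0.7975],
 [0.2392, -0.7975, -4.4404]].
sigma(A) ≈ {-6, -4, -3}

A is real symmetric, so its spectrum consists of real eigenvalues. Expanding the characteristic polynomial of the displayed matrix gives
  det(λ I - A) = p(λ) = λ^3 + (13)λ^2 + (54)λ + (72).
Solving p(λ) = 0 yields eigenvalues ≈ -6, -4, -3. (A is shown rounded to 4 decimals, so these recover the underlying integer eigenvalues to within that precision.)
Verification: the trace of A = -13 equals the sum of eigenvalues -13, and det(A) ≈ -72.0001 matches the eigenvalue product -72.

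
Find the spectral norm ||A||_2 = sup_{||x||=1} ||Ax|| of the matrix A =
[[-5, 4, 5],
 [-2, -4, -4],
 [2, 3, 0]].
||A||_2 ≈ 9.0794 (= sqrt(largest eigenvalue of A^T A))

||A||_2 = sigma_max(A) = sqrt(lambda_max(A^T A)). Form the symmetric matrix M = A^T A =
[[33, -6, -17],
 [-6, 41, 36],
 [-17, 36, 41]].
Its characteristic polynomial (trace, sum of principal 2x2 minors, determinant of M give the coefficients) is
  p(λ) = det(λ I - M) = λ^3 - 115λ^2 + 2766λ - 6724.
No integer candidate from the rational root theorem (±divisors of 6724) is a root, so the roots are irrational. The cubic discriminant is Δ = 12906169844 > 0, so there are three distinct real roots. p(2) = -1644 and p(3) = 566 have opposite signs, so a root lies in (2, 3); Newton's method refines it to λ ≈ 2.7344. p(29) = 1164 and p(30) = -244 have opposite signs, so a root lies in (29, 30); Newton's method refines it to λ ≈ 29.8293. p(82) = -1804 and p(83) = 2406 have opposite signs, so a root lies in (82, 83); Newton's method refines it to λ ≈ 82.4362. Check (Vieta): the three roots sum to 115, matching tr M = 115.
So the eigenvalues of A^T A are ≈ 2.7344, 29.8293, 82.4362 (all ≥ 0, as they must be for A^T A). The largest is λ_max ≈ 82.4362, hence ||A||_2 = sqrt(λ_max) ≈ 9.0794.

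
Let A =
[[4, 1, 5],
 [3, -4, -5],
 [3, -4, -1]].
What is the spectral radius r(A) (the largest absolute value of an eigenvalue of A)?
r(A) ≈ 8.4525

The eigenvalues of A are the roots of its characteristic polynomial. With M = A (coefficients from the trace, the sum of principal 2x2 minors, and det A):
  p(λ) = det(λ I - M) = λ^3 + λ^2 - 54λ + 76.
No integer candidate from the rational root theorem (±divisors of 76) is a root, so the roots are irrational. The cubic discriminant is Δ = 402644 > 0, so there are three distinct real roots. p(-9) = -86 and p(-8) = 60 have opposite signs, so a root lies in (-9, -8); Newton's method refines it to λ ≈ -8.4525. p(1) = 24 and p(2) = -20 have opposite signs, so a root lies in (1, 2); Newton's method refines it to λ ≈ 1.5141. p(5) = -44 and p(6) = 4 have opposite signs, so a root lies in (5, 6); Newton's method refines it to λ ≈ 5.9383. Check (Vieta): the three roots sum to -1, matching tr M = -1.
Thus the eigenvalues (to 4 decimals) are -8.4525 (modulus 8.4525); 1.5141 (modulus 1.5141); 5.9383 (modulus 5.9383). The spectral radius is the largest modulus: r(A) ≈ 8.4525. (Cross-check: r(A) ≤ ||A||_2 ≈ 8.6742; equality holds whenever A is normal, though it can also hold for some non-normal A.)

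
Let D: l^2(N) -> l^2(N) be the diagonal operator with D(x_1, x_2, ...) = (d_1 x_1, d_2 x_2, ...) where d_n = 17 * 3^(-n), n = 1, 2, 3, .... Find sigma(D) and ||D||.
sigma(D) = {17 * 3^(-n) : n ≥ 1} ∪ {0}; ||D|| = 17/3

A bounded diagonal operator on l^2 with diagonal entries d_n has spectrum equal to the closure of {d_n : n ≥ 1}: every d_n is an eigenvalue (with eigenvector e_n), so {d_n} ⊂ sigma(D); the spectrum is closed, so its closure is too; and for lambda not in the closure, (D - lambda I) has bounded inverse (the diagonal entries 1/(d_n - lambda) are bounded). For our sequence d_n = 17 * 3^(-n), n = 1, 2, 3, ...:
  - {d_n} = {17 * 3^(-n) : n ≥ 1}; the only limit point is 0
  - closure = {17 * 3^(-n) : n ≥ 1} ∪ {0}
For the norm: a diagonal operator has ||D|| = sup_n |d_n|. Here d_n = 17 * 3^(-n) is positive and decreasing, so sup_n |d_n| = d_1 = 17/3. So ||D|| = 17/3.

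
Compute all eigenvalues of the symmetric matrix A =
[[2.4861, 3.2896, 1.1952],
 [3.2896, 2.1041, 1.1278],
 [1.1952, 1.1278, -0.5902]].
sigma(A) ≈ {-1, 6} (-1 with multiplicity 2)

A is real symmetric, so its spectrum consists of real eigenvalues. Expanding the characteristic polynomial of the displayed matrix gives
  det(λ I - A) = p(λ) = λ^3 + (-4)λ^2 + (-11)λ + (-6).
Solving p(λ) = 0 yields eigenvalues ≈ -1, -1, 6. (A is shown rounded to 4 decimals, so these recover the underlying integer eigenvalues to within that precision.)
Verification: the trace of A = 4 equals the sum of eigenvalues 4, and det(A) ≈ 6.0000 matches the eigenvalue product 6.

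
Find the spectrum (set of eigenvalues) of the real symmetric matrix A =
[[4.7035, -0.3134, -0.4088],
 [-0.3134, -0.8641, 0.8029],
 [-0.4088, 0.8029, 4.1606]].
sigma(A) ≈ {-1, 4, 5}

A is real symmetric, so its spectrum consists of real eigenvalues. Expanding the characteristic polynomial of the displayed matrix gives
  det(λ I - A) = p(λ) = λ^3 + (-8)λ^2 + (11)λ + (20).
Solving p(λ) = 0 yields eigenvalues ≈ -1, 4, 5. (A is shown rounded to 4 decimals, so these recover the underlying integer eigenvalues to within that precision.)
Verification: the trace of A = 8 equals the sum of eigenvalues 8, and det(A) ≈ -20.0005 matches the eigenvalue product -20.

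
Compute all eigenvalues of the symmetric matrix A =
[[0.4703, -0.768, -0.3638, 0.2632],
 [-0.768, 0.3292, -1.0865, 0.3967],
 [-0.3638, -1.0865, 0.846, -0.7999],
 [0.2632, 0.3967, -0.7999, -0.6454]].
sigma(A) ≈ {-1, 1, 2} (-1 with multiplicity 2)

A is real symmetric, so its spectrum consists of real eigenvalues. Expanding the characteristic polynomial of the displayed matrix gives
  det(λ I - A) = p(λ) = λ^4 + (-1)λ^3 + (-3)λ^2 + (1)λ + (2).
Solving p(λ) = 0 yields eigenvalues ≈ -1, -1, 1, 2. (A is shown rounded to 4 decimals, so these recover the underlying integer eigenvalues to within that precision.)
Verification: the trace of A = 1 equals the sum of eigenvalues 1, and det(A) ≈ 2.0000 matches the eigenvalue product 2.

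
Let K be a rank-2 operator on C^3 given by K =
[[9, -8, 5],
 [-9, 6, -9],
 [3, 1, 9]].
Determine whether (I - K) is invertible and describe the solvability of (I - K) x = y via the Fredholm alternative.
(I - K) is invertible (det(I - K) = 88 ≠ 0), so for every y in C^3 the equation (I - K) x = y has a unique solution.

K has rank 2 and factors as K = U V^T = u1 v1^T + u2 v2^T with u1 = (-3, 3, -1), v1 = (-3, 2, -3), u2 = (-2, 0, 3), v2 = (0, 1, 2) (multiplying out reproduces the displayed K). The nonzero eigenvalues of U V^T coincide with those of the 2 x 2 matrix G = V^T U = [[v1·u1, v1·u2], [v2·u1, v2·u2]] = [[18, -3], [1, 6]], and by the Sylvester determinant identity det(I_3 - U V^T) = det(I_2 - V^T U) = det([[-17, 3], [-1, -5]]) = (-17)(-5) - (3)(-1) = 88. (Direct check: I - K =
[[-8, 8, -5],
 [9, -5, 9],
 [-3, -1, -8]]
has determinant 88.) The finite-dimensional Fredholm alternative says: either (I - K) is invertible, or ker(I - K) ≠ {0} and then range(I - K) = ker((I - K)^*)^⊥, with dim ker(I - K) = dim ker((I - K)^*). Since det(I - K) ≠ 0, 1 is not an eigenvalue of K and ker(I - K) = {0}, so we are in the first case: for every y there is a unique x = (I - K)^(-1) y. (Explicitly, by the Woodbury identity, (I - U V^T)^(-1) = I + U (I_2 - G)^(-1) V^T.)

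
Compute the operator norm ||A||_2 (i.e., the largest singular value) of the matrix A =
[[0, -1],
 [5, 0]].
||A||_2 = 5 (= sqrt(largest eigenvalue of A^T A))

||A||_2 = sigma_max(A) = sqrt(lambda_max(A^T A)). Form the symmetric matrix M = A^T A =
[[25, 0],
 [0, 1]].
Its characteristic polynomial (trace, determinant of M give the coefficients) is
  p(λ) = det(λ I - M) = λ^2 - 26λ + 25.
For λ^2 - 26λ + 25 the discriminant is 576. It is a perfect square (24^2), so the roots are rational: λ = (26 ± 24)/2 = 25, 1.
So the eigenvalues of A^T A are ≈ 1, 25 (all ≥ 0, as they must be for A^T A). The largest is λ_max = 25, hence ||A||_2 = sqrt(λ_max) = 5.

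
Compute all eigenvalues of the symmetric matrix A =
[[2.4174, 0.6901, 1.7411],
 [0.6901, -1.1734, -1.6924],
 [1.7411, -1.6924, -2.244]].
sigma(A) ≈ {-4, 0, 3}

A is real symmetric, so its spectrum consists of real eigenvalues. Expanding the characteristic polynomial of the displayed matrix gives
  det(λ I - A) = p(λ) = λ^3 + (1)λ^2 + (-12)λ + (0).
Solving p(λ) = 0 yields eigenvalues ≈ -4, 0, 3. (A is shown rounded to 4 decimals, so these recover the underlying integer eigenvalues to within that precision.)
Verification: the trace of A = -1 equals the sum of eigenvalues -1, and det(A) ≈ 0.0001 matches the eigenvalue product 0.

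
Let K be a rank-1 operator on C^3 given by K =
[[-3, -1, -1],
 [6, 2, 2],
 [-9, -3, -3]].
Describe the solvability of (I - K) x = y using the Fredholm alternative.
(I - K) is invertible (det(I - K) = 5 ≠ 0), so for every y in C^3 the equation (I - K) x = y has a unique solution.

K has rank 1, so it is an outer product K = u v^T: every row of K is a multiple of one row vector. Reading off the entries, u = (-1, 2, -3) and v = (3, 1, 1) (row i of K equals u_i·v^T). A rank-one matrix u v^T satisfies K u = u (v·u) and kills the (2)-dimensional subspace v^⊥, so its characteristic polynomial is lambda^2 (lambda - v·u) with v·u = tr K = -4. Hence the eigenvalues of I - K are 1 (multiplicity 2) and 1 - (-4) = 5, so det(I - K) = 5. (Direct check: I - K =
[[4, 1, 1],
 [-6, -1, -2],
 [9, 3, 4]]
has determinant 5.) The finite-dimensional Fredholm alternative says: either (I - K) is invertible, or ker(I - K) ≠ {0} and then range(I - K) = ker((I - K)^*)^⊥, with dim ker(I - K) = dim ker((I - K)^*). Since det(I - K) ≠ 0, 1 is not an eigenvalue of K and ker(I - K) = {0}, so we are in the first case: for every y there is a unique x = (I - K)^(-1) y. Explicitly, by the Sherman–Morrison formula, (I - u v^T)^(-1) = I + u v^T/(1 - v·u), i.e. (I - K)^(-1) = I + K/(5).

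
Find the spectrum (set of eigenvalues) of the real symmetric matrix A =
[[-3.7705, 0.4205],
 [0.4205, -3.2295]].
sigma(A) ≈ {-4, -3}

A is real symmetric, so its spectrum consists of real eigenvalues. Expanding the characteristic polynomial of the displayed matrix gives
  det(λ I - A) = p(λ) = λ^2 + (7)λ + (12).
Solving p(λ) = 0 yields eigenvalues ≈ -4, -3. (A is shown rounded to 4 decimals, so these recover the underlying integer eigenvalues to within that precision.)
Verification: the trace of A = -7 equals the sum of eigenvalues -7, and det(A) ≈ 12.0000 matches the eigenvalue product 12.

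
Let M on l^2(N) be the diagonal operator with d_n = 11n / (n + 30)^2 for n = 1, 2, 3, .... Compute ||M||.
||M|| = 11/120 (attained at n = 30)

For M diagonal, ||M|| = sup_n |d_n|. Treat f(x) = 11x / (x + 30)^2 for real x > 0. By the quotient rule, f'(x) = 11(30 - x)/(x + 30)^3, which is positive for x < 30 and negative for x > 30. So f has a unique maximum at x = 30, and since 30 is a positive integer, the supremum over n ≥ 1 is attained at n = 30: d_30 = 11·30/(30 + 30)^2 = 11·30/3600 = 11/120. Hence ||M|| = 11/120.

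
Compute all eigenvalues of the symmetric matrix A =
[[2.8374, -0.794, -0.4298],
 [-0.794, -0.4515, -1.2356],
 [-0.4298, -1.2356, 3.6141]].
sigma(A) ≈ {-1, 3, 4}

A is real symmetric, so its spectrum consists of real eigenvalues. Expanding the characteristic polynomial of the displayed matrix gives
  det(λ I - A) = p(λ) = λ^3 + (-6)λ^2 + (5)λ + (12).
Solving p(λ) = 0 yields eigenvalues ≈ -1, 3, 4. (A is shown rounded to 4 decimals, so these recover the underlying integer eigenvalues to within that precision.)
Verification: the trace of A = 6 equals the sum of eigenvalues 6, and det(A) ≈ -12.0002 matches the eigenvalue product -12.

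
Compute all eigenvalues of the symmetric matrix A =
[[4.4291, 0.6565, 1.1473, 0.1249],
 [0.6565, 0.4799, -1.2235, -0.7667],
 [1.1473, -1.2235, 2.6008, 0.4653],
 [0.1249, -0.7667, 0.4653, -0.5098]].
sigma(A) ≈ {-1, 0, 3, 5}

A is real symmetric, so its spectrum consists of real eigenvalues. Expanding the characteristic polynomial of the displayed matrix gives
  det(λ I - A) = p(λ) = λ^4 + (-7)λ^3 + (7)λ^2 + (14.9989)λ + (0).
Solving p(λ) = 0 yields eigenvalues ≈ -1, 0, 3, 5. (A is shown rounded to 4 decimals, so these recover the underlying integer eigenvalues to within that precision.)
Verification: the trace of A = 7 equals the sum of eigenvalues 7, and det(A) ≈ -0.0003 matches the eigenvalue product 0.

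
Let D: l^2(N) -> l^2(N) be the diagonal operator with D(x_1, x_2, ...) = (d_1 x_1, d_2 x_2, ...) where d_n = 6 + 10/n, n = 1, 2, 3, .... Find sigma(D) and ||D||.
sigma(D) = {6 + 10/n : n ≥ 1} ∪ {6}; ||D|| = 16

A bounded diagonal operator on l^2 with diagonal entries d_n has spectrum equal to the closure of {d_n : n ≥ 1}: every d_n is an eigenvalue (with eigenvector e_n), so {d_n} ⊂ sigma(D); the spectrum is closed, so its closure is too; and for lambda not in the closure, (D - lambda I) has bounded inverse (the diagonal entries 1/(d_n - lambda) are bounded). For our sequence d_n = 6 + 10/n, n = 1, 2, 3, ...:
  - {d_n} = {6 + 10/n : n ≥ 1}; the only limit point is 6
  - closure = {6 + 10/n : n ≥ 1} ∪ {6}
For the norm: a diagonal operator has ||D|| = sup_n |d_n|. Here d_n = 6 + 10/n is positive and decreasing, so sup_n |d_n| = d_1 = 6 + 10 = 16. So ||D|| = 16.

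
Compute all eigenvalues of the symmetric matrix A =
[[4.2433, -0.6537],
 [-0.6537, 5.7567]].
sigma(A) ≈ {4, 6}

A is real symmetric, so its spectrum consists of real eigenvalues. Expanding the characteristic polynomial of the displayed matrix gives
  det(λ I - A) = p(λ) = λ^2 + (-10)λ + (24).
Solving p(λ) = 0 yields eigenvalues ≈ 4, 6. (A is shown rounded to 4 decimals, so these recover the underlying integer eigenvalues to within that precision.)
Verification: the trace of A = 10 equals the sum of eigenvalues 10, and det(A) ≈ 24.0001 matches the eigenvalue product 24.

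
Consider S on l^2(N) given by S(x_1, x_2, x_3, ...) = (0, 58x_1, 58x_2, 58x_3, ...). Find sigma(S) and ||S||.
sigma(S) = closed disk {z in C : |z| ≤ 58}; ||S|| = 58

Note S = 58·U where U is the unit right shift (U x)_k = x_{k-1} (with x_0 := 0); so ||S|| = 58||U|| and sigma(S) = 58·sigma(U). ||S x||^2 = sum_{k≥1} |58x_k|^2 = 3364||x||^2, so ||S|| = 58 and sigma(S) ⊂ {|z| ≤ 58}. For any |lambda| < 58, the equation (S - lambda I) x = 0 forces x_1 = 0, then 58x_k = lambda x_{k+1} ⇒ x = 0, so S has no eigenvalues. But (S - lambda I) is not surjective for |lambda| < 58: solving (S - lambda I) x = e_1 would require x_n proportional to (lambda/58)^(-n), which is not in l^2. So every |lambda| < 58 lies in the residual spectrum. The boundary |lambda| = 58 is in the approximate point spectrum (the spectrum is closed). Hence sigma(S) is the closed disk of radius 58.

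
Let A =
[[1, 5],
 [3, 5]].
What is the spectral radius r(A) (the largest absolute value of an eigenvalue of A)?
r(A) = (6 + sqrt(76))/2 ≈ 7.3589

The eigenvalues of A are the roots of its characteristic polynomial. With M = A (coefficients from the trace and determinant):
  p(λ) = det(λ I - M) = λ^2 - 6λ - 10.
For λ^2 - 6λ - 10 the discriminant is 76. It is nonnegative but not a perfect square, so the roots are real and irrational: λ = (6 ± sqrt(76))/2 ≈ 7.3589, -1.3589.
Thus the eigenvalues (to 4 decimals) are 7.3589 (modulus 7.3589); -1.3589 (modulus 1.3589). The spectral radius is the largest modulus: r(A) = (6 + sqrt(76))/2 ≈ 7.3589. (Cross-check: r(A) ≤ ||A||_2 ≈ 7.6344; equality holds whenever A is normal, though it can also hold for some non-normal A.)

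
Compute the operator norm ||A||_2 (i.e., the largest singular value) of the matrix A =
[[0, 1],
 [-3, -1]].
||A||_2 = sqrt((11 + sqrt(85))/2) ≈ 3.1796 (= sqrt(largest eigenvalue of A^T A))

||A||_2 = sigma_max(A) = sqrt(lambda_max(A^T A)). Form the symmetric matrix M = A^T A =
[[9, 3],
 [3, 2]].
Its characteristic polynomial (trace, determinant of M give the coefficients) is
  p(λ) = det(λ I - M) = λ^2 - 11λ + 9.
For λ^2 - 11λ + 9 the discriminant is 85. It is nonnegative but not a perfect square, so the roots are real and irrational: λ = (11 ± sqrt(85))/2 ≈ 10.1098, 0.8902.
So the eigenvalues of A^T A are ≈ 0.8902, 10.1098 (all ≥ 0, as they must be for A^T A). The largest is λ_max = (11 + sqrt(85))/2 ≈ 10.1098, hence ||A||_2 = sqrt(λ_max) = sqrt((11 + sqrt(85))/2) ≈ 3.1796.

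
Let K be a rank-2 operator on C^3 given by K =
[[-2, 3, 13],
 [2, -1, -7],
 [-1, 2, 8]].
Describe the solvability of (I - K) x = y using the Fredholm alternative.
(I - K) is invertible (det(I - K) = -5 ≠ 0), so for every y in C^3 the equation (I - K) x = y has a unique solution.

K has rank 2 and factors as K = U V^T = u1 v1^T + u2 v2^T with u1 = (-3, 1, -2), v1 = (0, -1, -3), u2 = (-2, 2, -1), v2 = (1, 0, -2) (multiplying out reproduces the displayed K). The nonzero eigenvalues of U V^T coincide with those of the 2 x 2 matrix G = V^T U = [[v1·u1, v1·u2], [v2·u1, v2·u2]] = [[5, 1], [1, 0]], and by the Sylvester determinant identity det(I_3 - U V^T) = det(I_2 - V^T U) = det([[-4, -1], [-1, 1]]) = (-4)(1) - (-1)(-1) = -5. (Direct check: I - K =
[[3, -3, -13],
 [-2, 2, 7],
 [1, -2, -7]]
has determinant -5.) The finite-dimensional Fredholm alternative says: either (I - K) is invertible, or ker(I - K) ≠ {0} and then range(I - K) = ker((I - K)^*)^⊥, with dim ker(I - K) = dim ker((I - K)^*). Since det(I - K) ≠ 0, 1 is not an eigenvalue of K and ker(I - K) = {0}, so we are in the first case: for every y there is a unique x = (I - K)^(-1) y. (Explicitly, by the Woodbury identity, (I - U V^T)^(-1) = I + U (I_2 - G)^(-1) V^T.)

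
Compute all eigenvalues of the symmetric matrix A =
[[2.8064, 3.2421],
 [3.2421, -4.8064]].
sigma(A) ≈ {-6, 4}

A is real symmetric, so its spectrum consists of real eigenvalues. Expanding the characteristic polynomial of the displayed matrix gives
  det(λ I - A) = p(λ) = λ^2 + (2)λ + (-24).
Solving p(λ) = 0 yields eigenvalues ≈ -6, 4. (A is shown rounded to 4 decimals, so these recover the underlying integer eigenvalues to within that precision.)
Verification: the trace of A = -2 equals the sum of eigenvalues -2, and det(A) ≈ -23.9999 matches the eigenvalue product -24.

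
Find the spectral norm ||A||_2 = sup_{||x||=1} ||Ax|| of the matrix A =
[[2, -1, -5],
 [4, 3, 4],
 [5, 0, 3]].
||A||_2 ≈ 8.6304 (= sqrt(largest eigenvalue of A^T A))

||A||_2 = sigma_max(A) = sqrt(lambda_max(A^T A)). Form the symmetric matrix M = A^T A =
[[45, 10, 21],
 [10, 10, 17],
 [21, 17, 50]].
Its characteristic polynomial (trace, sum of principal 2x2 minors, determinant of M give the coefficients) is
  p(λ) = det(λ I - M) = λ^3 - 105λ^2 + 2370λ - 7225.
No integer candidate from the rational root theorem (±divisors of 7225) is a root, so the roots are irrational. The cubic discriminant is Δ = 6176273625 > 0, so there are three distinct real roots. p(3) = -1033 and p(4) = 639 have opposite signs, so a root lies in (3, 4); Newton's method refines it to λ ≈ 3.6043. p(26) = 991 and p(27) = -97 have opposite signs, so a root lies in (26, 27); Newton's method refines it to λ ≈ 26.9127. p(74) = -1601 and p(75) = 1775 have opposite signs, so a root lies in (74, 75); Newton's method refines it to λ ≈ 74.483. Check (Vieta): the three roots sum to 105, matching tr M = 105.
So the eigenvalues of A^T A are ≈ 3.6043, 26.9127, 74.483 (all ≥ 0, as they must be for A^T A). The largest is λ_max ≈ 74.483, hence ||A||_2 = sqrt(λ_max) ≈ 8.6304.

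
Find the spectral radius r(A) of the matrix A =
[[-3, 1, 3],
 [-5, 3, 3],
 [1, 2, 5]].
r(A) = (3 + sqrt(85))/2 ≈ 6.1098

The eigenvalues of A are the roots of its characteristic polynomial. With M = A (coefficients from the trace, the sum of principal 2x2 minors, and det A):
  p(λ) = det(λ I - M) = λ^3 - 5λ^2 - 13λ + 38.
By the rational root theorem any rational root is an integer divisor of 38. Testing λ = 2: p(2) = 8 - 20 - 26 + 38 = 0, so λ = 2 is a root. Dividing out (λ - 2) leaves p(λ) = (λ - 2)(λ^2 - 3λ - 19). For λ^2 - 3λ - 19 the discriminant is 85. It is nonnegative but not a perfect square, so the roots are real and irrational: λ = (3 ± sqrt(85))/2 ≈ 6.1098, -3.1098.
Thus the eigenvalues (to 4 decimals) are 6.1098 (modulus 6.1098); -3.1098 (modulus 3.1098); 2 (modulus 2). The spectral radius is the largest modulus: r(A) = (3 + sqrt(85))/2 ≈ 6.1098. (Cross-check: r(A) ≤ ||A||_2 ≈ 8.4441; equality holds whenever A is normal, though it can also hold for some non-normal A.)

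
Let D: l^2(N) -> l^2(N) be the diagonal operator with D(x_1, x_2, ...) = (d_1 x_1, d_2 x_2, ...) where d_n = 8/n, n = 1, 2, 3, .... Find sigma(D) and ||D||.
sigma(D) = {8/n : n ≥ 1} ∪ {0}; ||D|| = 8

A bounded diagonal operator on l^2 with diagonal entries d_n has spectrum equal to the closure of {d_n : n ≥ 1}: every d_n is an eigenvalue (with eigenvector e_n), so {d_n} ⊂ sigma(D); the spectrum is closed, so its closure is too; and for lambda not in the closure, (D - lambda I) has bounded inverse (the diagonal entries 1/(d_n - lambda) are bounded). For our sequence d_n = 8/n, n = 1, 2, 3, ...:
  - {d_n} = {8/n : n ≥ 1}; the only limit point is 0
  - closure = {8/n : n ≥ 1} ∪ {0}
For the norm: a diagonal operator has ||D|| = sup_n |d_n|. Here d_n = 8/n is positive and decreasing, so sup_n |d_n| = d_1 = 8. So ||D|| = 8.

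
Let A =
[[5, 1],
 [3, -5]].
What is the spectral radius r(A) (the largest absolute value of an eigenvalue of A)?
r(A) = sqrt(112)/2 ≈ 5.2915

The eigenvalues of A are the roots of its characteristic polynomial. With M = A (coefficients from the trace and determinant):
  p(λ) = det(λ I - M) = λ^2 - 28.
For λ^2 - 28 the discriminant is 112. It is nonnegative but not a perfect square, so the roots are real and irrational: λ = ± sqrt(112)/2 ≈ 5.2915, -5.2915.
Thus the eigenvalues (to 4 decimals) are 5.2915 (modulus 5.2915); -5.2915 (modulus 5.2915). The spectral radius is the largest modulus: r(A) = sqrt(112)/2 ≈ 5.2915. (Cross-check: r(A) ≤ ||A||_2 ≈ 6.3852; equality holds whenever A is normal, though it can also hold for some non-normal A.)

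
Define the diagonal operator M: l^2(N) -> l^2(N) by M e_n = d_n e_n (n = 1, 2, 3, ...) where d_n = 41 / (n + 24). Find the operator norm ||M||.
||M|| = 41/25 (attained at n = 1)

For M diagonal, ||M|| = sup_n |d_n| = sup_n 41/(n + 24). This is positive and strictly decreasing in n, so the supremum is attained at n = 1: d_1 = 41/(1 + 24) = 41/25. Hence ||M|| = 41/25.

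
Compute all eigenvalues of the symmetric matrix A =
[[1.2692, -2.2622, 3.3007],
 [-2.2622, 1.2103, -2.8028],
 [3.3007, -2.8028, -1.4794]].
sigma(A) ≈ {-4, -1, 6}

A is real symmetric, so its spectrum consists of real eigenvalues. Expanding the characteristic polynomial of the displayed matrix gives
  det(λ I - A) = p(λ) = λ^3 + (-1)λ^2 + (-26)λ + (-23.9983).
Solving p(λ) = 0 yields eigenvalues ≈ -4, -1, 6. (A is shown rounded to 4 decimals, so these recover the underlying integer eigenvalues to within that precision.)
Verification: the trace of A = 1 equals the sum of eigenvalues 1, and det(A) ≈ 23.9983 matches the eigenvalue product 24.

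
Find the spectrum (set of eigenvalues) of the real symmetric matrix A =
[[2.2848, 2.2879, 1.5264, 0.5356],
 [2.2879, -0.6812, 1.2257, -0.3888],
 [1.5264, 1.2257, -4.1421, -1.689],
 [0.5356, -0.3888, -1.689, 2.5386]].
sigma(A) ≈ {-5, -2, 3, 4}

A is real symmetric, so its spectrum consists of real eigenvalues. Expanding the characteristic polynomial of the displayed matrix gives
  det(λ I - A) = p(λ) = λ^4 + (0)λ^3 + (-27)λ^2 + (14)λ + (120.0044).
Solving p(λ) = 0 yields eigenvalues ≈ -5, -2, 3, 4. (A is shown rounded to 4 decimals, so these recover the underlying integer eigenvalues to within that precision.)
Verification: the trace of A = 0 equals the sum of eigenvalues 0, and det(A) ≈ 120.0044 matches the eigenvalue product 120.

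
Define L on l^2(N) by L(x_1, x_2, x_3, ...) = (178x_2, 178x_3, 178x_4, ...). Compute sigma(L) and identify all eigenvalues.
sigma(L) = closed disk {z in C : |z| ≤ 178}; sigma_p(L) = open disk {z in C : |z| < 178}

Note L = 178·V where V is the unit left shift (V x)_k = x_{k+1}; so sigma(L) = 178·sigma(V) and ||L|| = 178||V||. ||L x||^2 = 31684sum_{k≥2} |x_k|^2 ≤ 31684||x||^2, with equality on {x : x_1 = 0}, so ||L|| = 178. For any lambda with |lambda| < 178, set r = lambda/178 (|r| < 1); the vector x = (1, r, r^2, ...) is in l^2 and satisfies L x = 178(r, r^2, ...) = lambda x, so lambda is an eigenvalue. On the boundary |lambda| = 178 the geometric series diverges, so no l^2 eigenvector exists, but these lambda lie in the approximate point spectrum. Hence sigma(L) is the closed disk of radius 178 and sigma_p(L) is the open disk.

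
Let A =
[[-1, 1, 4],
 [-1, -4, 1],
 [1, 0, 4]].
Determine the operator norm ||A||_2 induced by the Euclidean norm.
||A||_2 ≈ 5.7475 (= sqrt(largest eigenvalue of A^T A))

||A||_2 = sigma_max(A) = sqrt(lambda_max(A^T A)). Form the symmetric matrix M = A^T A =
[[3, 3, -1],
 [3, 17, 0],
 [-1, 0, 33]].
Its characteristic polynomial (trace, sum of principal 2x2 minors, determinant of M give the coefficients) is
  p(λ) = det(λ I - M) = λ^3 - 53λ^2 + 701λ - 1369.
No integer candidate from the rational root theorem (±divisors of 1369) is a root, so the roots are irrational. The cubic discriminant is Δ = 52128432 > 0, so there are three distinct real roots. p(2) = -171 and p(3) = 284 have opposite signs, so a root lies in (2, 3); Newton's method refines it to λ ≈ 2.3529. p(17) = 144 and p(18) = -91 have opposite signs, so a root lies in (17, 18); Newton's method refines it to λ ≈ 17.6132. p(33) = -16 and p(34) = 501 have opposite signs, so a root lies in (33, 34); Newton's method refines it to λ ≈ 33.0339. Check (Vieta): the three roots sum to 53, matching tr M = 53.
So the eigenvalues of A^T A are ≈ 2.3529, 17.6132, 33.0339 (all ≥ 0, as they must be for A^T A). The largest is λ_max ≈ 33.0339, hence ||A||_2 = sqrt(λ_max) ≈ 5.7475.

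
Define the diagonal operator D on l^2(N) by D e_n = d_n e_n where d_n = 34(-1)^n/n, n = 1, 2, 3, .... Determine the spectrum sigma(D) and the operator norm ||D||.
sigma(D) = {34(-1)^n/n : n ≥ 1} ∪ {0}; ||D|| = 34

A bounded diagonal operator on l^2 with diagonal entries d_n has spectrum equal to the closure of {d_n : n ≥ 1}: every d_n is an eigenvalue (with eigenvector e_n), so {d_n} ⊂ sigma(D); the spectrum is closed, so its closure is too; and for lambda not in the closure, (D - lambda I) has bounded inverse (the diagonal entries 1/(d_n - lambda) are bounded). For our sequence d_n = 34(-1)^n/n, n = 1, 2, 3, ...:
  - {d_n} = {34(-1)^n/n : n ≥ 1}; the only limit point is 0
  - closure = {34(-1)^n/n : n ≥ 1} ∪ {0}
For the norm: a diagonal operator has ||D|| = sup_n |d_n|. Here |d_n| = 34/n is decreasing, so sup_n |d_n| = |d_1| = 34. So ||D|| = 34.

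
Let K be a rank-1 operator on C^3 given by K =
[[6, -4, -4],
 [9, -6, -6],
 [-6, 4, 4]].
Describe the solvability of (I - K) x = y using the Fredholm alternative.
(I - K) is invertible (det(I - K) = -3 ≠ 0), so for every y in C^3 the equation (I - K) x = y has a unique solution.

K has rank 1, so it is an outer product K = u v^T: every row of K is a multiple of one row vector. Reading off the entries, u = (-2, -3, 2) and v = (-3, 2, 2) (row i of K equals u_i·v^T). A rank-one matrix u v^T satisfies K u = u (v·u) and kills the (2)-dimensional subspace v^⊥, so its characteristic polynomial is lambda^2 (lambda - v·u) with v·u = tr K = 4. Hence the eigenvalues of I - K are 1 (multiplicity 2) and 1 - (4) = -3, so det(I - K) = -3. (Direct check: I - K =
[[-5, 4, 4],
 [-9, 7, 6],
 [6, -4, -3]]
has determinant -3.) The finite-dimensional Fredholm alternative says: either (I - K) is invertible, or ker(I - K) ≠ {0} and then range(I - K) = ker((I - K)^*)^⊥, with dim ker(I - K) = dim ker((I - K)^*). Since det(I - K) ≠ 0, 1 is not an eigenvalue of K and ker(I - K) = {0}, so we are in the first case: for every y there is a unique x = (I - K)^(-1) y. Explicitly, by the Sherman–Morrison formula, (I - u v^T)^(-1) = I + u v^T/(1 - v·u), i.e. (I - K)^(-1) = I + K/(-3).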